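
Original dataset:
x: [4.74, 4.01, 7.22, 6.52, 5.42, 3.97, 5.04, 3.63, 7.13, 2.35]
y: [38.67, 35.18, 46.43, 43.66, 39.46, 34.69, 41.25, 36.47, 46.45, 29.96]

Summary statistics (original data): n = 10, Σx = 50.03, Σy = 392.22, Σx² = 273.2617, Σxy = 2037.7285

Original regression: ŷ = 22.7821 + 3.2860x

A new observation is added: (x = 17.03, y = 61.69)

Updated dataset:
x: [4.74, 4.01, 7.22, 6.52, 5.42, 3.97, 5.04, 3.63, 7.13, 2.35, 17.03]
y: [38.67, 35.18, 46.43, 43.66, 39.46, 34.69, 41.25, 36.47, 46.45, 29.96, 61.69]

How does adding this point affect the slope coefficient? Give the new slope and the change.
Adding the point moves β₁ from 3.2860 to 2.0789, i.e. it decreases by 1.2071 (-36.7%).

The new point has HIGH LEVERAGE: x = 17.03 is far from the original mean x̄ = 50.03/10 ≈ 5.00 (original range [2.35, 7.22]).

Step 1: Update the sums with the new point (n goes from 10 to 11)
Σx  = 50.03 + 17.03 = 67.06
Σy  = 392.22 + 61.69 = 453.91
Σx² = 273.2617 + 17.03² = 273.2617 + 290.0209 = 563.2826
Σxy = 2037.7285 + 17.03×61.69 = 2037.7285 + 1050.5807 = 3088.3092

Step 2: Recompute the slope with b₁ = (nΣxy − ΣxΣy) / (nΣx² − (Σx)²)
Numerator   = 11×3088.3092 − 67.06×453.91 = 33971.4012 − 30439.2046 = 3532.1966
Denominator = 11×563.2826 − 67.06² = 6196.1086 − 4497.0436 = 1699.0650
b₁(new) = 3532.1966 / 1699.0650 = 2.0789

(Same formula on the original sums: (10×2037.7285 − 50.03×392.22) / (10×273.2617 − 50.03²) = 754.5184 / 229.6161 = 3.2860, matching the given fit.)

Step 3: Change in slope
Δβ₁ = 2.0789 − 3.2860 = -1.2071
Relative change = -1.2071 / 3.2860 × 100% = -36.7%
→ the slope decreases when the point is added.

A high-leverage point only changes the slope if it is off the original line; here y = 61.69 is below the original trend, so the slope decreases.
In practice: investigate whether it comes from the same population as the rest of the sample; check such a point for data-entry or measurement error.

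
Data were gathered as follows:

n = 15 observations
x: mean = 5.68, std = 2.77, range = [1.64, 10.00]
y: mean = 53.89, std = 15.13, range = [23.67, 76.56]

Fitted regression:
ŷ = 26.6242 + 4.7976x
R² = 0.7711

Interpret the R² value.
The model explains 77.11% of the variance in y (R² = 0.7711), leaving 22.89% unexplained; the fit is strong.

R² = 1 − SS_res/SS_tot compares the residual scatter to the total scatter of y about its mean.

Here R² = 0.7711:
- Explained: 77.11% of the variation in y
- Unexplained (residual): 100% − 77.11% = 22.89%
- Rule of thumb (below 0.3 weak; 0.3 to below 0.7 moderate; 0.7 and above strong) → strong

Note: R² says nothing about causation, and a high R² does not by itself mean the linear form is appropriate — check the residuals.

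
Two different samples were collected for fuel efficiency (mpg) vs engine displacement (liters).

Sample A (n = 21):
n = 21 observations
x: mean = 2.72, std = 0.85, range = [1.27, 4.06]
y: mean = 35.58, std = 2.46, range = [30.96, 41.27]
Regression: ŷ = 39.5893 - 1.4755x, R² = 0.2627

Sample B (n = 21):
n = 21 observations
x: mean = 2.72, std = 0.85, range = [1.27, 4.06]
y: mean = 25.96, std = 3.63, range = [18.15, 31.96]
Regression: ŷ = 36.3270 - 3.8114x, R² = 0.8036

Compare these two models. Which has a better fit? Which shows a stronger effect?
Model B has the better fit (R² = 0.8036 vs 0.2627). Model B shows the stronger effect (|β₁| = 3.8114 vs 1.4755).

Model Comparison:

Fit — compare R²:
- Model A: R² = 0.2627 → 26.27% of variance in fuel efficiency explained
- Model B: R² = 0.8036 → 80.36% of variance in fuel efficiency explained
- 0.8036 > 0.2627 → Model B has the better fit

Strength of effect — compare |β₁|:
- Model A: β₁ = -1.4755 → predicted fuel efficiency falls 1.4755 mpg per additional liter of engine displacement
- Model B: β₁ = -3.8114 → predicted fuel efficiency falls 3.8114 mpg per additional liter of engine displacement
- |-1.4755| < |-3.8114| → Model B shows the stronger marginal effect

Notes:
- The two samples could reflect different populations, time periods, or measurement quality.
- A better fit (higher R²) doesn't necessarily mean a more important relationship.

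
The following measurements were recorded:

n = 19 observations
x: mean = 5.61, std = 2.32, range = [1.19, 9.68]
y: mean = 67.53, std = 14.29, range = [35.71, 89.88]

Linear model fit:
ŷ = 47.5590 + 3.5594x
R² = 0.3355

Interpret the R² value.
R² = 0.3355 means 33.55% of the variation in y is explained by the linear relationship with x. This indicates a moderate fit.

R² = 1 − SS_res/SS_tot compares the residual scatter to the total scatter of y about its mean.

Here R² = 0.3355:
- Explained: 33.55% of the variation in y
- Unexplained (residual): 100% − 33.55% = 66.45%
- Rule of thumb (below 0.3 weak; 0.3 to below 0.7 moderate; 0.7 and above strong) → moderate

Note: R² never decreases when predictors are added, so it should not be used alone to compare models of different size.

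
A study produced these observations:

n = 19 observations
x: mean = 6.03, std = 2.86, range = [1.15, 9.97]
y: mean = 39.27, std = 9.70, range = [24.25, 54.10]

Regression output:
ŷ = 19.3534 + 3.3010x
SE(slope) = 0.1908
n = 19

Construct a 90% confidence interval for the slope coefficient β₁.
The 90% CI for β₁ is (2.9691, 3.6329)

Confidence interval for the slope:

The 90% CI for β₁ is: β̂₁ ± t*(α/2, n-2) × SE(β̂₁)

Step 1: Find critical t-value
- Confidence level = 0.9
- Degrees of freedom = n - 2 = 19 - 2 = 17
- t*(α/2, 17) = 1.7396

Step 2: Calculate margin of error
Margin = 1.7396 × 0.1908 = 0.3319

Step 3: Construct interval
CI = 3.3010 ± 0.3319
CI = (2.9691, 3.6329)

Interpretation: intervals built this way capture the true β₁ in 90% of repeated samples; here the plausible range for the per-unit effect of x on y is 2.9691 to 3.6329.
The interval does not include 0, suggesting a significant linear relationship.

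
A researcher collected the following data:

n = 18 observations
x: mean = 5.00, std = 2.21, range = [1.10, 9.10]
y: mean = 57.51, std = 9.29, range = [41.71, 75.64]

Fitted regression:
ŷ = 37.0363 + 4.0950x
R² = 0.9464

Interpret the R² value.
R² = 0.9464 means 94.64% of the variation in y is explained by the linear relationship with x. This indicates a strong fit.

R² = 1 − SS_res/SS_tot compares the residual scatter to the total scatter of y about its mean.

Here R² = 0.9464:
- Explained: 94.64% of the variation in y
- Unexplained (residual): 100% − 94.64% = 5.36%
- Rule of thumb (below 0.3 weak; 0.3 to below 0.7 moderate; 0.7 and above strong) → strong

Calculation: R² = 1 − (SS_res / SS_tot), where SS_res is the sum of squared residuals and SS_tot the total sum of squares.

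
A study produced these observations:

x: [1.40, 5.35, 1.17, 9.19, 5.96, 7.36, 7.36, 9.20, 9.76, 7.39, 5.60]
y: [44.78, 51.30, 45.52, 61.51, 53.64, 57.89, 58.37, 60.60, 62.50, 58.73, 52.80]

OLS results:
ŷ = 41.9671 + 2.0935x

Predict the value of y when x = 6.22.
ŷ = 54.9887

To predict y for x = 6.22, substitute into the regression equation:

ŷ = 41.9671 + 2.0935 × 6.22
ŷ = 41.9671 + 13.0216
ŷ = 54.9887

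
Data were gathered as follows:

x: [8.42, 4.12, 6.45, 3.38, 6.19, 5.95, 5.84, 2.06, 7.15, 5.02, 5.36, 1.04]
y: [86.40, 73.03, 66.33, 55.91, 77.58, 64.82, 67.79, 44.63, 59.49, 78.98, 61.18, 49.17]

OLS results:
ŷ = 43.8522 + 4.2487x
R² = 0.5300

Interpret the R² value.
R² = 0.5300 means 53.00% of the variation in y is explained by the linear relationship with x. This indicates a moderate fit.

R² = 1 − SS_res/SS_tot compares the residual scatter to the total scatter of y about its mean.

Here R² = 0.5300:
- Explained: 53.00% of the variation in y
- Unexplained (residual): 100% − 53.00% = 47.00%
- Rule of thumb (below 0.3 weak; 0.3 to below 0.7 moderate; 0.7 and above strong) → moderate

Note: R² never decreases when predictors are added, so it should not be used alone to compare models of different size.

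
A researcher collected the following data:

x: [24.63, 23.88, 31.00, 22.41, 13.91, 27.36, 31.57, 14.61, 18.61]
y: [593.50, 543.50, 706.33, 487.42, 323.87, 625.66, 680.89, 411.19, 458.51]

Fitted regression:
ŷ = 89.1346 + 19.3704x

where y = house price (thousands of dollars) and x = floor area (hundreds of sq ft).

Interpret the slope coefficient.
On average, house price is about 19.3704 thousand dollars higher for every extra hundred sq ft of floor area.

The slope coefficient β₁ = 19.3704 represents the marginal effect of floor area on house price.

Interpretation:
- Floor area up by 1 hundred sq ft → predicted house price increases by 19.3704 thousand dollars
- This is a linear approximation: the same per-unit change is assumed across the whole observed x range
- The slope describes association in these data, not necessarily a causal effect

The intercept β₀ = 89.1346 is the predicted house price when floor area = 0; since the smallest observed x is 13.91, this is an extrapolation and mainly anchors the line.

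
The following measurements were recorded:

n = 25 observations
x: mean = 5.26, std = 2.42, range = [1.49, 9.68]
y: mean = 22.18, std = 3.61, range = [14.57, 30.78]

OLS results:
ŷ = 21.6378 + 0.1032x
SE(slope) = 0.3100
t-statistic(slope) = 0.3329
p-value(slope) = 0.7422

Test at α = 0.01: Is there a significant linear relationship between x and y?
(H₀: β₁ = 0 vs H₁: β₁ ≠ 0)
Fail to reject H₀: p-value = 0.7422 ≥ α = 0.01. The linear relationship is not significant at the 1% level.

Hypothesis test for the slope coefficient:

H₀: β₁ = 0 (no linear relationship)
H₁: β₁ ≠ 0 (linear relationship exists)

Test statistic: t = β̂₁ / SE(β̂₁) = 0.1032 / 0.3100 = 0.3329

The p-value (0.7422) is the probability, under H₀, of a t-statistic at least as extreme as |t| = 0.3329 (two-sided, df = n − 2 = 23).

Decision rule: reject H₀ if p-value < α.
p-value = 0.7422 ≥ α = 0.01 → fail to reject H₀.

There is not sufficient evidence at the 1% significance level to conclude that a linear relationship exists between x and y.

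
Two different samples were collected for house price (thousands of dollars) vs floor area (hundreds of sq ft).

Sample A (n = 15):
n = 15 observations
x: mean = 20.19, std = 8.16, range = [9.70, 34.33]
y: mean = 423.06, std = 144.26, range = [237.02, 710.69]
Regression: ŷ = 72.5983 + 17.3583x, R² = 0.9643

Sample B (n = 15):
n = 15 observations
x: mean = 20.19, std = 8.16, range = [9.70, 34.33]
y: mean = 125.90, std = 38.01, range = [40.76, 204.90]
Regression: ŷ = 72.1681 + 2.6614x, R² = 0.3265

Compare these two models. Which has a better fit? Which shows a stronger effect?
Model A has the better fit (R² = 0.9643 vs 0.3265). Model A shows the stronger effect (|β₁| = 17.3583 vs 2.6614).

Model Comparison:

Fit — compare R²:
- Model A: R² = 0.9643 → 96.43% of variance in house price explained
- Model B: R² = 0.3265 → 32.65% of variance in house price explained
- 0.9643 > 0.3265 → Model A has the better fit

Strength of effect — compare |β₁|:
- Model A: β₁ = 17.3583 → predicted house price rises 17.3583 thousand dollars per additional hundred sq ft of floor area
- Model B: β₁ = 2.6614 → predicted house price rises 2.6614 thousand dollars per additional hundred sq ft of floor area
- |17.3583| > |2.6614| → Model A shows the stronger marginal effect

Notes:
- R² measures how tightly points cluster around the line; β₁ measures how steep the line is — they answer different questions.
- A better fit (higher R²) doesn't necessarily mean a more important relationship.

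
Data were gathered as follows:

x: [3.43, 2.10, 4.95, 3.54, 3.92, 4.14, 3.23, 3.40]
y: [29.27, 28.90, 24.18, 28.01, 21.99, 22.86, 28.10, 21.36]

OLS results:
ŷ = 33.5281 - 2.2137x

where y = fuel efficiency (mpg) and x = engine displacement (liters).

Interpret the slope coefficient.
On average, fuel efficiency is about 2.2137 mpg lower for every extra liter of engine displacement.

β₁ = -2.2137 is the change in predicted fuel efficiency (mpg) per additional liter of engine displacement.

Interpretation:
- Engine displacement up by 1 liter → predicted fuel efficiency decreases by 2.2137 mpg
- This is a linear approximation: the same per-unit change is assumed across the whole observed x range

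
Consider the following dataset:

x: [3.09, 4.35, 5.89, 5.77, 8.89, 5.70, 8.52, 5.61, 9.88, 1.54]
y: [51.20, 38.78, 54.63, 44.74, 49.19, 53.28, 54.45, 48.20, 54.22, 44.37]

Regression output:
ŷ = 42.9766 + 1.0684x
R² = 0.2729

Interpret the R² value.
About 27.29% of the variability in y is accounted for by the regression on x (R² = 0.2729) — a weak linear fit.

R² (coefficient of determination) measures the proportion of variance in y explained by the regression model.

Here R² = 0.2729:
- Explained: 27.29% of the variation in y
- Unexplained (residual): 100% − 27.29% = 72.71%
- Rule of thumb (below 0.3 weak; 0.3 to below 0.7 moderate; 0.7 and above strong) → weak

Calculation: R² = 1 − (SS_res / SS_tot), where SS_res is the sum of squared residuals and SS_tot the total sum of squares.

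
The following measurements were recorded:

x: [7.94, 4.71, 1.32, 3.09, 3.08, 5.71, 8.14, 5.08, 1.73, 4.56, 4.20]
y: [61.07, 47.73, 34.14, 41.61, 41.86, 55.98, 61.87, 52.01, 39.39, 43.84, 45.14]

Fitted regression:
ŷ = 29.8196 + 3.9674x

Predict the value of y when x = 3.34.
ŷ = 43.0707

Plug x = 3.34 into the fitted line:

ŷ = 29.8196 + 3.9674 × 3.34
ŷ = 29.8196 + 13.2511
ŷ = 43.0707

This is a point prediction; actual observations scatter around it by roughly the residual standard deviation.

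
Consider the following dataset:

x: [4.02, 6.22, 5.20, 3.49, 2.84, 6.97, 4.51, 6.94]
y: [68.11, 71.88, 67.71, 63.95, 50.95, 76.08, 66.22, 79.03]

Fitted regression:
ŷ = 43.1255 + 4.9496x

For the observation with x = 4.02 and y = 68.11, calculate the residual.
Residual = 5.0871

The residual is the difference between the actual value and the predicted value:

Residual = y - ŷ

Step 1: Calculate predicted value
ŷ = 43.1255 + 4.9496 × 4.02
ŷ = 63.0229

Step 2: Calculate residual
Residual = 68.11 - 63.0229
Residual = 5.0871

Interpretation: the model underestimates the actual value by 5.0871 at this point (positive residual → observation lies above the fitted line).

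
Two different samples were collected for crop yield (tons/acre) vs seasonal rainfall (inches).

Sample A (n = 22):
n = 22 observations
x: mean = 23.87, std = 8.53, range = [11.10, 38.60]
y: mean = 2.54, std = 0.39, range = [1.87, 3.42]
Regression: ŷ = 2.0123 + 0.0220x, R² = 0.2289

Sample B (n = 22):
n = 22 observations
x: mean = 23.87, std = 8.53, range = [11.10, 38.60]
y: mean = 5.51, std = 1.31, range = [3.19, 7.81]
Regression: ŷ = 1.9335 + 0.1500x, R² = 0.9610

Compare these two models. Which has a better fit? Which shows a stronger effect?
Model B has the better fit (R² = 0.9610 vs 0.2289). Model B shows the stronger effect (|β₁| = 0.1500 vs 0.0220).

Model Comparison:

Fit — compare R²:
- Model A: R² = 0.2289 → 22.89% of variance in crop yield explained
- Model B: R² = 0.9610 → 96.10% of variance in crop yield explained
- 0.9610 > 0.2289 → Model B has the better fit

Strength of effect — compare |β₁|:
- Model A: β₁ = 0.0220 → predicted crop yield rises 0.0220 tons/acre per additional inch of rainfall
- Model B: β₁ = 0.1500 → predicted crop yield rises 0.1500 tons/acre per additional inch of rainfall
- |0.0220| < |0.1500| → Model B shows the stronger marginal effect

Notes:
- A steeper slope doesn't make a better model if the scatter around the line is large.
- A better fit (higher R²) doesn't necessarily mean a more important relationship.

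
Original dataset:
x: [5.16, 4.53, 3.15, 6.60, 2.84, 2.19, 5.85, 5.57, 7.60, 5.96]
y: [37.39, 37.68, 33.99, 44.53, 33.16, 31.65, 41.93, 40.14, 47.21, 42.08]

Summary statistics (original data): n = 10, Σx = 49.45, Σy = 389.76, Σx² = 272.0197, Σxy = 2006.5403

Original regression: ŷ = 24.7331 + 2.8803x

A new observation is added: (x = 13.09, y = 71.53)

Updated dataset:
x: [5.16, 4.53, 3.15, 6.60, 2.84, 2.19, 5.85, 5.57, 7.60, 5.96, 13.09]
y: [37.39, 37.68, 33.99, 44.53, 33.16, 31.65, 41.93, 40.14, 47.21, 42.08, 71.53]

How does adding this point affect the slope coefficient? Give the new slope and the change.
New slope β₁ = 3.6472 versus 2.8803 before: a change of +0.7669 (+26.6%).

The new point has HIGH LEVERAGE: x = 13.09 is far from the original mean x̄ = 49.45/10 ≈ 4.95 (original range [2.19, 7.60]).

Step 1: Update the sums with the new point (n goes from 10 to 11)
Σx  = 49.45 + 13.09 = 62.54
Σy  = 389.76 + 71.53 = 461.29
Σx² = 272.0197 + 13.09² = 272.0197 + 171.3481 = 443.3678
Σxy = 2006.5403 + 13.09×71.53 = 2006.5403 + 936.3277 = 2942.8680

Step 2: Recompute the slope with b₁ = (nΣxy − ΣxΣy) / (nΣx² − (Σx)²)
Numerator   = 11×2942.8680 − 62.54×461.29 = 32371.5480 − 28849.0766 = 3522.4714
Denominator = 11×443.3678 − 62.54² = 4877.0458 − 3911.2516 = 965.7942
b₁(new) = 3522.4714 / 965.7942 = 3.6472

(Same formula on the original sums: (10×2006.5403 − 49.45×389.76) / (10×272.0197 − 49.45²) = 791.7710 / 274.8945 = 2.8803, matching the given fit.)

Step 3: Change in slope
Δβ₁ = 3.6472 − 2.8803 = +0.7669
Relative change = +0.7669 / 2.8803 × 100% = +26.6%
→ the slope increases when the point is added.

A high-leverage point only changes the slope if it is off the original line; here y = 71.53 is above the original trend, so the slope increases.
In practice: check such a point for data-entry or measurement error; investigate whether it comes from the same population as the rest of the sample.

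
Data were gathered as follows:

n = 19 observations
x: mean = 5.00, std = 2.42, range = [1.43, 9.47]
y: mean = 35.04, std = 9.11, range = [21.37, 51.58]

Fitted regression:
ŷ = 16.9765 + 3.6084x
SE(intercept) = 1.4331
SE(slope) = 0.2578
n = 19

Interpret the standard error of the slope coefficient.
SE(β̂₁) = 0.2578 is the estimated standard deviation of the slope estimate across repeated samples; relative to β̂₁ = 3.6084 that is 7.1%, a precise estimate.

What SE measures:
- The standard error quantifies the sampling variability of the coefficient estimate
- It is the estimated standard deviation of β̂₁ across hypothetical repeated samples of the same size
- Smaller SE → more precise estimate

Relative precision:
- SE / |β̂₁| = 0.2578 / 3.6084 = 7.1%
- Rule of thumb (under 20%: precise; 20% to under 50%: moderately precise; 50% or more: imprecise) → precise

Link to the t-test: t = β̂₁ / SE(β̂₁) = 3.6084 / 0.2578 = 13.9969, the statistic for H₀: β₁ = 0.

What drives SE(β̂₁): more residual scatter → larger SE; wider spread of x values → smaller SE; larger n (here n = 19) → smaller SE.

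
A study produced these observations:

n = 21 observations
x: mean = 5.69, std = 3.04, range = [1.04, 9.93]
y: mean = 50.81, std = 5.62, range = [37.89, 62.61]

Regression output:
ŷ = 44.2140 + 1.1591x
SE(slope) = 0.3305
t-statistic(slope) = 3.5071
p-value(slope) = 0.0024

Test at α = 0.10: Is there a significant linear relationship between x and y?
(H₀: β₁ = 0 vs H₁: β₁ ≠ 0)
Reject H₀: p-value = 0.0024 < α = 0.10. The linear relationship is significant at the 10% level.

Hypothesis test for the slope coefficient:

H₀: β₁ = 0 (no linear relationship)
H₁: β₁ ≠ 0 (linear relationship exists)

Test statistic: t = β̂₁ / SE(β̂₁) = 1.1591 / 0.3305 = 3.5071

With df = 19, the two-sided p-value for |t| = 3.5071 is 0.0024.

Decision rule: reject H₀ if p-value < α.
p-value = 0.0024 < α = 0.10 → reject H₀.

Conclusion: the linear association between x and y is significant at the 10% level.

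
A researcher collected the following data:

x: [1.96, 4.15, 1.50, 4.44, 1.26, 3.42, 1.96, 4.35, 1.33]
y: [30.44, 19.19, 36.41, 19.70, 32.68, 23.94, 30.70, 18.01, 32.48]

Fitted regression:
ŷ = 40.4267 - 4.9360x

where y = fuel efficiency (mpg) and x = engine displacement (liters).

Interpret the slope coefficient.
An increase of one liter in engine displacement is associated with a 4.9360 mpg decrease in predicted fuel efficiency.

β₁ = -4.9360 is the change in predicted fuel efficiency (mpg) per additional liter of engine displacement.

Interpretation:
- Engine displacement up by 1 liter → predicted fuel efficiency decreases by 4.9360 mpg
- This is a linear approximation: the same per-unit change is assumed across the whole observed x range
- The sign (−) gives the direction; the magnitude 4.9360 gives the size of the effect per liter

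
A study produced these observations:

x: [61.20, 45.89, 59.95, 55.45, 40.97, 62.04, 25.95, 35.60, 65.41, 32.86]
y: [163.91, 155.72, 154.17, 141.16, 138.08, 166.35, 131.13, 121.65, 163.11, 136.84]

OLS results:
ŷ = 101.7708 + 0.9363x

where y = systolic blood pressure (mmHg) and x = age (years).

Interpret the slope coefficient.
On average, blood pressure is about 0.9363 mmHg higher for every extra year of age.

The slope β₁ = 0.9363 gives the rate at which the fitted blood pressure changes with age.

Interpretation:
- Age up by 1 year → predicted blood pressure increases by 0.9363 mmHg
- This is a linear approximation: the same per-unit change is assumed across the whole observed x range
- The sign (+) gives the direction; the magnitude 0.9363 gives the size of the effect per year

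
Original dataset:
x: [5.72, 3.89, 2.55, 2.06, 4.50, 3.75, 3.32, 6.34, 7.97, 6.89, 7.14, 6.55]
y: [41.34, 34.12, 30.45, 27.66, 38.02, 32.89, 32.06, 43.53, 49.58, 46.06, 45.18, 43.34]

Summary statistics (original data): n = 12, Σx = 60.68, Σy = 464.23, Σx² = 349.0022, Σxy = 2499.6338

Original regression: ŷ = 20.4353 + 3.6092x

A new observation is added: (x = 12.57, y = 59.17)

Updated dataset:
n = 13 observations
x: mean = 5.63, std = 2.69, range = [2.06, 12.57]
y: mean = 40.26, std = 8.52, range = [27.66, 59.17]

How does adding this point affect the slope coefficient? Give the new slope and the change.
New slope β₁ = 3.1212 versus 3.6092 before: a change of -0.4880 (-13.5%).

x = 12.57 lies well outside the original x-range [2.06, 7.97] (x̄ ≈ 5.06), so this observation has high leverage and can move the slope substantially.

Step 1: Update the sums with the new point (n goes from 12 to 13)
Σx  = 60.68 + 12.57 = 73.25
Σy  = 464.23 + 59.17 = 523.40
Σx² = 349.0022 + 12.57² = 349.0022 + 158.0049 = 507.0071
Σxy = 2499.6338 + 12.57×59.17 = 2499.6338 + 743.7669 = 3243.4007

Step 2: Recompute the slope with b₁ = (nΣxy − ΣxΣy) / (nΣx² − (Σx)²)
Numerator   = 13×3243.4007 − 73.25×523.40 = 42164.2091 − 38339.0500 = 3825.1591
Denominator = 13×507.0071 − 73.25² = 6591.0923 − 5365.5625 = 1225.5298
b₁(new) = 3825.1591 / 1225.5298 = 3.1212

(Same formula on the original sums: (12×2499.6338 − 60.68×464.23) / (12×349.0022 − 60.68²) = 1826.1292 / 505.9640 = 3.6092, matching the given fit.)

Step 3: Change in slope
Δβ₁ = 3.1212 − 3.6092 = -0.4880
Relative change = -0.4880 / 3.6092 × 100% = -13.5%
→ the slope decreases when the point is added.

Because the point sits below the extension of the original line at a high-leverage x, it tilts the fit down.
In practice: check such a point for data-entry or measurement error.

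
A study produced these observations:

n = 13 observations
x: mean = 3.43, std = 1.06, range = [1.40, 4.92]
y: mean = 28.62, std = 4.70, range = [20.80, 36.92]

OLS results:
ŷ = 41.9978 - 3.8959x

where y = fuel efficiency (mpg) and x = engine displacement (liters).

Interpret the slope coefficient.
An increase of one liter in engine displacement is associated with a 3.8959 mpg decrease in predicted fuel efficiency.

β₁ = -3.8959 is the change in predicted fuel efficiency (mpg) per additional liter of engine displacement.

Interpretation:
- Engine displacement up by 1 liter → predicted fuel efficiency decreases by 3.8959 mpg
- This is a linear approximation: the same per-unit change is assumed across the whole observed x range

The intercept β₀ = 41.9978 is the predicted fuel efficiency when engine displacement = 0; since the smallest observed x is 1.40, this is an extrapolation and mainly anchors the line.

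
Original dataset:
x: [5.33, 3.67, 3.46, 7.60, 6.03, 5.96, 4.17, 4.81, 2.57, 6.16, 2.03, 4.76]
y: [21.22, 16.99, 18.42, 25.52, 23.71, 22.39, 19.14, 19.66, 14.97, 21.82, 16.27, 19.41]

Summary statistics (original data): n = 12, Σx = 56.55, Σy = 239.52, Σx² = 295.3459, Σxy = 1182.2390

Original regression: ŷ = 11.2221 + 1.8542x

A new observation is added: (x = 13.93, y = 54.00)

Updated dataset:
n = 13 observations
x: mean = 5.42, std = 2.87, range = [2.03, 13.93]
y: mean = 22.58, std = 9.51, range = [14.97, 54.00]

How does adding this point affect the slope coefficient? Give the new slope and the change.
Adding the point moves β₁ from 1.8542 to 3.1984, i.e. it increases by 1.3442 (+72.5%).

x = 13.93 lies well outside the original x-range [2.03, 7.60] (x̄ ≈ 4.71), so this observation has high leverage and can move the slope substantially.

Step 1: Update the sums with the new point (n goes from 12 to 13)
Σx  = 56.55 + 13.93 = 70.48
Σy  = 239.52 + 54.00 = 293.52
Σx² = 295.3459 + 13.93² = 295.3459 + 194.0449 = 489.3908
Σxy = 1182.2390 + 13.93×54.00 = 1182.2390 + 752.2200 = 1934.4590

Step 2: Recompute the slope with b₁ = (nΣxy − ΣxΣy) / (nΣx² − (Σx)²)
Numerator   = 13×1934.4590 − 70.48×293.52 = 25147.9670 − 20687.2896 = 4460.6774
Denominator = 13×489.3908 − 70.48² = 6362.0804 − 4967.4304 = 1394.6500
b₁(new) = 4460.6774 / 1394.6500 = 3.1984

(Same formula on the original sums: (12×1182.2390 − 56.55×239.52) / (12×295.3459 − 56.55²) = 642.0120 / 346.2483 = 1.8542, matching the given fit.)

Step 3: Change in slope
Δβ₁ = 3.1984 − 1.8542 = +1.3442
Relative change = +1.3442 / 1.8542 × 100% = +72.5%
→ the slope increases when the point is added.

A high-leverage point only changes the slope if it is off the original line; here y = 54.00 is above the original trend, so the slope increases.
In practice: investigate whether it comes from the same population as the rest of the sample; refit with and without it and report both if conclusions differ.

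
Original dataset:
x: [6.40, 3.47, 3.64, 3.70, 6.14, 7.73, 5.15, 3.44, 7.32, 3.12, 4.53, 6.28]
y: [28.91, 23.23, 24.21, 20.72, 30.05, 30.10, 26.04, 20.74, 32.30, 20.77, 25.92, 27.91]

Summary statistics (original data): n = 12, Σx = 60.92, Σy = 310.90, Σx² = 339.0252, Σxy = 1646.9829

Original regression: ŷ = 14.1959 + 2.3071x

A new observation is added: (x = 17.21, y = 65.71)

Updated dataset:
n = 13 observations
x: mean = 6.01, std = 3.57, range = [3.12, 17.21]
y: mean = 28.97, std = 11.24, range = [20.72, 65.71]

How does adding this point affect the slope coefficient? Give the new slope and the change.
Adding the point moves β₁ from 2.3071 to 3.1055, i.e. it increases by 0.7984 (+34.6%).

The new point has HIGH LEVERAGE: x = 17.21 is far from the original mean x̄ = 60.92/12 ≈ 5.08 (original range [3.12, 7.73]).

Step 1: Update the sums with the new point (n goes from 12 to 13)
Σx  = 60.92 + 17.21 = 78.13
Σy  = 310.90 + 65.71 = 376.61
Σx² = 339.0252 + 17.21² = 339.0252 + 296.1841 = 635.2093
Σxy = 1646.9829 + 17.21×65.71 = 1646.9829 + 1130.8691 = 2777.8520

Step 2: Recompute the slope with b₁ = (nΣxy − ΣxΣy) / (nΣx² − (Σx)²)
Numerator   = 13×2777.8520 − 78.13×376.61 = 36112.0760 − 29424.5393 = 6687.5367
Denominator = 13×635.2093 − 78.13² = 8257.7209 − 6104.2969 = 2153.4240
b₁(new) = 6687.5367 / 2153.4240 = 3.1055

(Same formula on the original sums: (12×1646.9829 − 60.92×310.90) / (12×339.0252 − 60.92²) = 823.7668 / 357.0560 = 2.3071, matching the given fit.)

Step 3: Change in slope
Δβ₁ = 3.1055 − 2.3071 = +0.7984
Relative change = +0.7984 / 2.3071 × 100% = +34.6%
→ the slope increases when the point is added.

A high-leverage point only changes the slope if it is off the original line; here y = 65.71 is above the original trend, so the slope increases.
In practice: check such a point for data-entry or measurement error; examine leverage (hᵢ) and Cook's distance rather than deleting it automatically.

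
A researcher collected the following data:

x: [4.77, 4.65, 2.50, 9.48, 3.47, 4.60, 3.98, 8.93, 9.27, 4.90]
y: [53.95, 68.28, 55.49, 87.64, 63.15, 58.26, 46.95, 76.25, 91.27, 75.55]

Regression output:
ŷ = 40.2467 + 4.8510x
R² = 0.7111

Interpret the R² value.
The model explains 71.11% of the variance in y (R² = 0.7111), leaving 28.89% unexplained; the fit is strong.

R² (coefficient of determination) measures the proportion of variance in y explained by the regression model.

Here R² = 0.7111:
- Explained: 71.11% of the variation in y
- Unexplained (residual): 100% − 71.11% = 28.89%
- Rule of thumb (below 0.3 weak; 0.3 to below 0.7 moderate; 0.7 and above strong) → strong

Note: R² says nothing about causation, and a high R² does not by itself mean the linear form is appropriate — check the residuals.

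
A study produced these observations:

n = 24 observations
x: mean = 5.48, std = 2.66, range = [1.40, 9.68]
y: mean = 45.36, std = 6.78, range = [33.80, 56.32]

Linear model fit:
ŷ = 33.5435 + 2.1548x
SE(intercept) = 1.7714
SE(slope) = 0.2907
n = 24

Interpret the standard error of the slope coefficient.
SE(β̂₁) = 0.2907 is the estimated standard deviation of the slope estimate across repeated samples; relative to β̂₁ = 2.1548 that is 13.5%, a precise estimate.

SE(β̂₁) = s / √Sxx, where s is the residual standard deviation and Sxx = Σ(x − x̄)². It is the yardstick for how far β̂₁ = 2.1548 could plausibly be from the true slope.

Relative precision:
- SE / |β̂₁| = 0.2907 / 2.1548 = 13.5%
- Rule of thumb (under 20%: precise; 20% to under 50%: moderately precise; 50% or more: imprecise) → precise

Link to the t-test: t = β̂₁ / SE(β̂₁) = 2.1548 / 0.2907 = 7.4125, the statistic for H₀: β₁ = 0.

What drives SE(β̂₁): wider spread of x values → smaller SE.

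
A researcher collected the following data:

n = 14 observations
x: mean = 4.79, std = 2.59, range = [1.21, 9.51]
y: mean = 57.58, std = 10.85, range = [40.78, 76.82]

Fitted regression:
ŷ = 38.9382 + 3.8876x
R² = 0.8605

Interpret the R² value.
The model explains 86.05% of the variance in y (R² = 0.8605), leaving 13.95% unexplained; the fit is strong.

R² (coefficient of determination) measures the proportion of variance in y explained by the regression model.

Here R² = 0.8605:
- Explained: 86.05% of the variation in y
- Unexplained (residual): 100% − 86.05% = 13.95%
- Rule of thumb (below 0.3 weak; 0.3 to below 0.7 moderate; 0.7 and above strong) → strong

Note: R² never decreases when predictors are added, so it should not be used alone to compare models of different size.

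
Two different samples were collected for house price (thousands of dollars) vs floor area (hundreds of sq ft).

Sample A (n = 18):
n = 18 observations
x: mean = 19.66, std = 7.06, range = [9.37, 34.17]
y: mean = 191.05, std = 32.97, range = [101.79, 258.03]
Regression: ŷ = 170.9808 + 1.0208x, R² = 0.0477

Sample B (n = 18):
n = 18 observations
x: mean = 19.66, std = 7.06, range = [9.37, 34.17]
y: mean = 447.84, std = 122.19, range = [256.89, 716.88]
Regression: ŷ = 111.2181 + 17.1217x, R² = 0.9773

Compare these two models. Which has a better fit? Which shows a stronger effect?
Model B has the better fit (R² = 0.9773 vs 0.0477). Model B shows the stronger effect (|β₁| = 17.1217 vs 1.0208).

Model Comparison:

Goodness of fit (R²):
- Model A: R² = 0.0477 → 4.77% of variance in house price explained
- Model B: R² = 0.9773 → 97.73% of variance in house price explained
- 0.9773 > 0.0477 → Model B has the better fit

Which has the larger per-hundred sq ft effect? (|β₁|)
- Model A: β₁ = 1.0208 → predicted house price rises 1.0208 thousand dollars per additional hundred sq ft of floor area
- Model B: β₁ = 17.1217 → predicted house price rises 17.1217 thousand dollars per additional hundred sq ft of floor area
- |1.0208| < |17.1217| → Model B shows the stronger marginal effect

Note: The two samples could reflect different populations, time periods, or measurement quality.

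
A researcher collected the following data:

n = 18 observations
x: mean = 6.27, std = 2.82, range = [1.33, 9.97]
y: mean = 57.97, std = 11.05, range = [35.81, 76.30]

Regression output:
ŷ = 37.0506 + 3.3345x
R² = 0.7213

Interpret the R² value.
About 72.13% of the variability in y is accounted for by the regression on x (R² = 0.7213) — a strong linear fit.

The coefficient of determination R² is the fraction of the total variation in y that the fitted line accounts for.

Here R² = 0.7213:
- Explained: 72.13% of the variation in y
- Unexplained (residual): 100% − 72.13% = 27.87%
- Rule of thumb (below 0.3 weak; 0.3 to below 0.7 moderate; 0.7 and above strong) → strong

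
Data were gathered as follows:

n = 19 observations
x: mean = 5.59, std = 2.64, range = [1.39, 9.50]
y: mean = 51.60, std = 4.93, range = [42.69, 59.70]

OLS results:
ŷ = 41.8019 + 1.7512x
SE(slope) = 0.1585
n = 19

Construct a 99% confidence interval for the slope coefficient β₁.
The 99% CI for β₁ is (1.2918, 2.2106)

Confidence interval for the slope:

The 99% CI for β₁ is: β̂₁ ± t*(α/2, n-2) × SE(β̂₁)

Step 1: Find critical t-value
- Confidence level = 0.99
- Degrees of freedom = n - 2 = 19 - 2 = 17
- t*(α/2, 17) = 2.8982

Step 2: Calculate margin of error
Margin = 2.8982 × 0.1585 = 0.4594

Step 3: Construct interval
CI = 1.7512 ± 0.4594
CI = (1.2918, 2.2106)

Interpretation: We are 99% confident that the true slope β₁ lies between 1.2918 and 2.2106.
Since 0 is outside the interval, a two-sided test at α = 0.01 would reject H₀: β₁ = 0.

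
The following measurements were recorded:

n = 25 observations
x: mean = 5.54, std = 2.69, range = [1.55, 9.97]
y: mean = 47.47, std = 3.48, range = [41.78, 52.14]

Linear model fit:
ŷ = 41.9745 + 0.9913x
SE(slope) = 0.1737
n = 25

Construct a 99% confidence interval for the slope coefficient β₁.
The 99% CI for β₁ is (0.5037, 1.4789)

Confidence interval for the slope:

The 99% CI for β₁ is: β̂₁ ± t*(α/2, n-2) × SE(β̂₁)

Step 1: Find critical t-value
- Confidence level = 0.99
- Degrees of freedom = n - 2 = 25 - 2 = 23
- t*(α/2, 23) = 2.8073

Step 2: Calculate margin of error
Margin = 2.8073 × 0.1737 = 0.4876

Step 3: Construct interval
CI = 0.9913 ± 0.4876
CI = (0.5037, 1.4789)

Interpretation: each one-unit increase in x is associated with a change in mean y of between 0.5037 and 1.4789, with 99% confidence.
The interval does not include 0, suggesting a significant linear relationship.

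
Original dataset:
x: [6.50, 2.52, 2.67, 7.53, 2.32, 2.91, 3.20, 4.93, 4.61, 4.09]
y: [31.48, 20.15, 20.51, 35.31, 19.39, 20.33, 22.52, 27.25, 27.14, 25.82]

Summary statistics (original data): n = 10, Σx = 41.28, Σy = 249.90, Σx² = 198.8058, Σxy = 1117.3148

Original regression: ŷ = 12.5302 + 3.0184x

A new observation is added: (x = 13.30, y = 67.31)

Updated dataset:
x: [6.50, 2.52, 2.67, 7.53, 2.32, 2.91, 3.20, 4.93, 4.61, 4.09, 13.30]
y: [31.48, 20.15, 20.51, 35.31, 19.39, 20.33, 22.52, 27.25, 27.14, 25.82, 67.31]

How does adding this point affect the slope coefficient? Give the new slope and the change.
New slope β₁ = 4.1819 versus 3.0184 before: a change of +1.1635 (+38.5%).

x = 13.30 lies well outside the original x-range [2.32, 7.53] (x̄ ≈ 4.13), so this observation has high leverage and can move the slope substantially.

Step 1: Update the sums with the new point (n goes from 10 to 11)
Σx  = 41.28 + 13.30 = 54.58
Σy  = 249.90 + 67.31 = 317.21
Σx² = 198.8058 + 13.30² = 198.8058 + 176.8900 = 375.6958
Σxy = 1117.3148 + 13.30×67.31 = 1117.3148 + 895.2230 = 2012.5378

Step 2: Recompute the slope with b₁ = (nΣxy − ΣxΣy) / (nΣx² − (Σx)²)
Numerator   = 11×2012.5378 − 54.58×317.21 = 22137.9158 − 17313.3218 = 4824.5940
Denominator = 11×375.6958 − 54.58² = 4132.6538 − 2978.9764 = 1153.6774
b₁(new) = 4824.5940 / 1153.6774 = 4.1819

(Same formula on the original sums: (10×1117.3148 − 41.28×249.90) / (10×198.8058 − 41.28²) = 857.2760 / 284.0196 = 3.0184, matching the given fit.)

Step 3: Change in slope
Δβ₁ = 4.1819 − 3.0184 = +1.1635
Relative change = +1.1635 / 3.0184 × 100% = +38.5%
→ the slope increases when the point is added.

A high-leverage point only changes the slope if it is off the original line; here y = 67.31 is above the original trend, so the slope increases.
In practice: check such a point for data-entry or measurement error.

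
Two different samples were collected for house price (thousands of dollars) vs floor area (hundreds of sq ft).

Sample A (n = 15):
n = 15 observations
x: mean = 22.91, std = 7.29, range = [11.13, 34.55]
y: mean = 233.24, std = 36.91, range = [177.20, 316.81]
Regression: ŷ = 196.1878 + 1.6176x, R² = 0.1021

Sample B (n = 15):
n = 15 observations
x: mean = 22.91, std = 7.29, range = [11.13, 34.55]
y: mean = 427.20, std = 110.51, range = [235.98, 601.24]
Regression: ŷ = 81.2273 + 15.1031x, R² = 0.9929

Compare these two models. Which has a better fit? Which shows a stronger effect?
Model B has the better fit (R² = 0.9929 vs 0.1021). Model B shows the stronger effect (|β₁| = 15.1031 vs 1.6176).

Model Comparison:

Goodness of fit (R²):
- Model A: R² = 0.1021 → 10.21% of variance in house price explained
- Model B: R² = 0.9929 → 99.29% of variance in house price explained
- 0.9929 > 0.1021 → Model B has the better fit

Strength of effect — compare |β₁|:
- Model A: β₁ = 1.6176 → predicted house price rises 1.6176 thousand dollars per additional hundred sq ft of floor area
- Model B: β₁ = 15.1031 → predicted house price rises 15.1031 thousand dollars per additional hundred sq ft of floor area
- |1.6176| < |15.1031| → Model B shows the stronger marginal effect

Note: R² measures how tightly points cluster around the line; β₁ measures how steep the line is — they answer different questions.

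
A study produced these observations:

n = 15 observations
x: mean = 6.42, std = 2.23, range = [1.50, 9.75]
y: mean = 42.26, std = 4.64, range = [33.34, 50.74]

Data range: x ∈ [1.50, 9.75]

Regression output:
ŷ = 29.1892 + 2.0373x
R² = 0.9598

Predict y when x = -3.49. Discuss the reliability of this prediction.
ŷ = 22.0790, but this is extrapolation (below the data range [1.50, 9.75]) and may be unreliable.

Prediction calculation:
ŷ = 29.1892 + 2.0373 × (-3.49)
ŷ = 22.0790

Reliability:
- Data range: x ∈ [1.50, 9.75]
- Prediction point: x = -3.49 is 4.99 units below the observed range → this is EXTRAPOLATION, not interpolation

Why that matters here:
- The standard error of prediction grows with (x − x̄)², and x = -3.49 is far from x̄ = 6.42
- Real relationships often flatten, saturate, or turn nonlinear at extremes
- There are no observations near this x to validate the fitted line there

A defensible statement: 'if the linear trend continued to x = -3.49, y would be about 22.0790' — the premise is untested.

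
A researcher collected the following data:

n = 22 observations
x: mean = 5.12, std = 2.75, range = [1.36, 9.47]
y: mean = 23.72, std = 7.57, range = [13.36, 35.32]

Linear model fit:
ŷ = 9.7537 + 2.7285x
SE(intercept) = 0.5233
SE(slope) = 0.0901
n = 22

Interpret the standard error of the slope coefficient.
SE(slope) = 0.0901 measures the uncertainty in the estimated slope. The coefficient is estimated precisely (SE/|β̂₁| = 3.3%).

SE(β̂₁) = s / √Sxx, where s is the residual standard deviation and Sxx = Σ(x − x̄)². It is the yardstick for how far β̂₁ = 2.7285 could plausibly be from the true slope.

Relative precision:
- SE / |β̂₁| = 0.0901 / 2.7285 = 3.3%
- Rule of thumb (under 20%: precise; 20% to under 50%: moderately precise; 50% or more: imprecise) → precise

Rough 95% range (±2 SE): 2.7285 ± 0.1802 → (2.5483, 2.9087).

What drives SE(β̂₁): more residual scatter → larger SE; larger n (here n = 22) → smaller SE; wider spread of x values → smaller SE.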